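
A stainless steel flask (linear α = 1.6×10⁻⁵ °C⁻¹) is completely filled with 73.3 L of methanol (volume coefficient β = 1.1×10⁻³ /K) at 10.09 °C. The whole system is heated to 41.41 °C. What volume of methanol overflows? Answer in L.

The flask also expands: β_container ≈ 3α = 4.8×10⁻⁵ /K
Net overflow = V₀(β_liq − 3α_cont)ΔT
β − 3α = 1.10×10⁻³ − 4.8×10⁻⁵ = 1.052×10⁻³ /K; ΔT = 31.32 K
ΔV = 73.3 × 1.052×10⁻³ × 31.32 = 2.42 L

2.42 L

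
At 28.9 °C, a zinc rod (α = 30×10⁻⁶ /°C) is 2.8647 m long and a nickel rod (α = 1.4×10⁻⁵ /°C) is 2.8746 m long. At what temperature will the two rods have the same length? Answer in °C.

T = 245.5 °C

Equal length when α₁L₁ΔT − α₂L₂ΔT = L₂ − L₁ = 9.90×10⁻³ m
α₁L₁ = 8.5941×10⁻⁵, α₂L₂ = 4.02444×10⁻⁵ → Δ(αL) = 4.56966×10⁻⁵ m/K
ΔT = 9.90×10⁻³ / 4.56966×10⁻⁵ = 216.646 K, so T = 28.9 + 216.646 = 245.546 °C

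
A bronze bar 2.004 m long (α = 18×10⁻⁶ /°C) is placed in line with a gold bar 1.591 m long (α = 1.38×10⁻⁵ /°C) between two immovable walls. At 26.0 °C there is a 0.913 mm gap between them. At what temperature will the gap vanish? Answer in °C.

α₁L₁ = 3.6072×10⁻⁵ m/K, α₂L₂ = 2.19558×10⁻⁵ m/K → total 5.80278×10⁻⁵ m/K
ΔT = g/(α₁L₁+α₂L₂) = 9.13×10⁻⁴ / 5.80278×10⁻⁵ = 15.734 K
T = 26.0 + 15.734 = 41.734 °C

T = 41.7 °C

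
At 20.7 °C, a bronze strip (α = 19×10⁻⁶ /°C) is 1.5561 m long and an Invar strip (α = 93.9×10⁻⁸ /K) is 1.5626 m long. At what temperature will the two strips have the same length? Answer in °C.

T = 252.0 °C

Equal length when α₁L₁ΔT − α₂L₂ΔT = L₂ − L₁ = 6.50×10⁻³ m
α₁L₁ = 2.95659×10⁻⁵, α₂L₂ = 1.4672814×10⁻⁶ → Δ(αL) = 2.80986186×10⁻⁵ m/K
ΔT = 6.50×10⁻³ / 2.80986186×10⁻⁵ = 231.328 K, so T = 20.7 + 231.328 = 252.028 °C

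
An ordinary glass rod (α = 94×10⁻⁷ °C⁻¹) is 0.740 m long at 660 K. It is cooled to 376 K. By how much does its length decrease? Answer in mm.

|ΔT| = |376 − 660| = 284 K
ΔL = αL₀ΔT = (94×10⁻⁷)(0.740)(284) = 1.98×10⁻³ m

ΔL = 1.98 mm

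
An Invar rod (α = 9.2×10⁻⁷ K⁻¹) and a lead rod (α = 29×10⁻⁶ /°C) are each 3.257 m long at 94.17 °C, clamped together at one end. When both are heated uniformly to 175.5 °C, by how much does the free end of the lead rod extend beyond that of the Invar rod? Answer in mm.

7.44 mm

ΔT = 81.33 K
Invar: ΔL = 9.2×10⁻⁷ × 3.257 m × 81.33 = 2.4370×10⁻⁴ m = 0.24370 mm
lead: ΔL = 29×10⁻⁶ × 3.257 m × 81.33 = 7.6819×10⁻³ m = 7.6819 mm
difference = 7.6819 − 0.24370 = 7.4382 mm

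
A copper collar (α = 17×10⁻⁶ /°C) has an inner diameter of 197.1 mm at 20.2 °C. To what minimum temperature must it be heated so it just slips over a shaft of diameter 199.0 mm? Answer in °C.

T = 587 °C

Required Δd = 199.0 − 197.1 = 1.9 mm
Δd = αd₀ΔT ⇒ ΔT = Δd/(αd₀) = 1.9 / (17×10⁻⁶ × 197.1) = 567.05 K
T_min = 20.2 + 567.05 = 587.25 °C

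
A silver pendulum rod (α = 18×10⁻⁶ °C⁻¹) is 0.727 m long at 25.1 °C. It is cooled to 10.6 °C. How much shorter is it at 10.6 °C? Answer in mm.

|ΔT| = |10.6 − 25.1| = 14.5 K
ΔL = αL₀ΔT = (18×10⁻⁶)(0.727)(14.5) = 1.90×10⁻⁴ m

ΔL = 0.190 mm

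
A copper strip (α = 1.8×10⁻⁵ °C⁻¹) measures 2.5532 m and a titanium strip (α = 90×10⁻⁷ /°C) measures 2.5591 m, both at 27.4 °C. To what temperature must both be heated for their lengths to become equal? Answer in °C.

Equal length when α₁L₁ΔT − α₂L₂ΔT = L₂ − L₁ = 5.90×10⁻³ m
α₁L₁ = 4.59576×10⁻⁵, α₂L₂ = 2.30319×10⁻⁵ → Δ(αL) = 2.29257×10⁻⁵ m/K
ΔT = 5.90×10⁻³ / 2.29257×10⁻⁵ = 257.353 K, so T = 27.4 + 257.353 = 284.753 °C

T = 284.8 °C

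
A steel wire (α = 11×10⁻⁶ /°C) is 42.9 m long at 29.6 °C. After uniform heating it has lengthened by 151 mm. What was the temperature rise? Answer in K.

ΔT = 320 K

ΔL = αL₀ΔT ⇒ ΔT = ΔL / (αL₀)
ΔT = 151×10⁻³ m / (11×10⁻⁶ × 42.9 m) = 319.98 K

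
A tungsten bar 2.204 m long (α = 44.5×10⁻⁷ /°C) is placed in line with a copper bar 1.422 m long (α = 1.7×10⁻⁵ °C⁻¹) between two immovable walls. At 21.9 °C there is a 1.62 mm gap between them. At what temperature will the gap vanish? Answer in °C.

α₁L₁ = 9.8078×10⁻⁶ m/K, α₂L₂ = 2.4174×10⁻⁵ m/K → total 3.39818×10⁻⁵ m/K
ΔT = g/(α₁L₁+α₂L₂) = 1.62×10⁻³ / 3.39818×10⁻⁵ = 47.673 K
T = 21.9 + 47.673 = 69.573 °C

T = 69.6 °C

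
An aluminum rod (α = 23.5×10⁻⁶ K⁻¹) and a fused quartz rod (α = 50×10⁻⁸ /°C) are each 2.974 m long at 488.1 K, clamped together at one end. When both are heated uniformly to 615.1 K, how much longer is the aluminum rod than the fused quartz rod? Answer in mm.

8.69 mm

ΔT = 127.0 K
aluminum: ΔL = 23.5×10⁻⁶ × 2.974 m × 127.0 = 8.8759×10⁻³ m = 8.8759 mm
fused quartz: ΔL = 50×10⁻⁸ × 2.974 m × 127.0 = 1.8885×10⁻⁴ m = 0.18885 mm
difference = 8.8759 − 0.18885 = 8.68705 mm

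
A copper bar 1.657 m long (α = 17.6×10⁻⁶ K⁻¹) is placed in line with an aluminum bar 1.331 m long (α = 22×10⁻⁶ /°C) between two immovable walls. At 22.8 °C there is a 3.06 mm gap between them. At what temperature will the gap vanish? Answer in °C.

Gap closes when ΔL₁ + ΔL₂ = 3.06 mm = 3.06×10⁻³ m
(α₁L₁ + α₂L₂)ΔT = g
α₁L₁ + α₂L₂ = 17.6×10⁻⁶×1.657 + 22×10⁻⁶×1.331 = 5.84452×10⁻⁵ m/K
ΔT = 3.06×10⁻³ / 5.84452×10⁻⁵ = 52.357 K
T = 22.8 + 52.357 = 75.157 °C

T = 75.2 °C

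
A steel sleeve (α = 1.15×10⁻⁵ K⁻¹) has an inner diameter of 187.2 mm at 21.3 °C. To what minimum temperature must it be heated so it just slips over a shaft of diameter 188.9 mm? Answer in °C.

T = 811 °C

Required Δd = 188.9 − 187.2 = 1.7 mm
Δd = αd₀ΔT ⇒ ΔT = Δd/(αd₀) = 1.7 / (1.15×10⁻⁵ × 187.2) = 789.67 K
T_min = 21.3 + 789.67 = 810.97 °C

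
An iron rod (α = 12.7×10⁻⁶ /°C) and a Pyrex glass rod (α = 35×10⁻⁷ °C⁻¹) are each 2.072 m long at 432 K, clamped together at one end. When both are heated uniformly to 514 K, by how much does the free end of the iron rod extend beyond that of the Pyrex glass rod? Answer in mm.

1.56 mm

ΔT = 82 K
iron: ΔL = 12.7×10⁻⁶ × 2.072 m × 82 = 2.1578×10⁻³ m = 2.1578 mm
Pyrex glass: ΔL = 35×10⁻⁷ × 2.072 m × 82 = 5.9466×10⁻⁴ m = 0.59466 mm
difference = 2.1578 − 0.59466 = 1.56314 mm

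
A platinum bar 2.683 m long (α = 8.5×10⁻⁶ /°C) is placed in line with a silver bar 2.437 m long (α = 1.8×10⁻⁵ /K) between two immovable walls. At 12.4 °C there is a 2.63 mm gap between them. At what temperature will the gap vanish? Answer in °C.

T = 51.8 °C

α₁L₁ = 2.28055×10⁻⁵ m/K, α₂L₂ = 4.3866×10⁻⁵ m/K → total 6.66715×10⁻⁵ m/K
ΔT = g/(α₁L₁+α₂L₂) = 2.63×10⁻³ / 6.66715×10⁻⁵ = 39.447 K
T = 12.4 + 39.447 = 51.847 °C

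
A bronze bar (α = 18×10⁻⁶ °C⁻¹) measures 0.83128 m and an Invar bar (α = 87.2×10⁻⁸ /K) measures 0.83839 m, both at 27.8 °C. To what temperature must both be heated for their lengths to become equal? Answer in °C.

T = 527.4 °C

Equal length when α₁L₁ΔT − α₂L₂ΔT = L₂ − L₁ = 7.11×10⁻³ m
α₁L₁ = 1.496304×10⁻⁵, α₂L₂ = 7.3107608×10⁻⁷ → Δ(αL) = 1.423196392×10⁻⁵ m/K
ΔT = 7.11×10⁻³ / 1.423196392×10⁻⁵ = 499.580 K, so T = 27.8 + 499.580 = 527.380 °C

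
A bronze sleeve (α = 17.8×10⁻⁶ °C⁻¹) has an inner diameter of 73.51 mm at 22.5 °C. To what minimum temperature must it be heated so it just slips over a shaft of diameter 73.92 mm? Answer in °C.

Required Δd = 73.92 − 73.51 = 0.41 mm
Δd = αd₀ΔT ⇒ ΔT = Δd/(αd₀) = 0.41 / (17.8×10⁻⁶ × 73.51) = 313.34 K
T_min = 22.5 + 313.34 = 335.84 °C

T = 336 °C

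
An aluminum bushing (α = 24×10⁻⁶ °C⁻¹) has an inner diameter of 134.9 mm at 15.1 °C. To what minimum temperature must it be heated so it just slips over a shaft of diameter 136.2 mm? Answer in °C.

Required Δd = 136.2 − 134.9 = 1.3 mm
Δd = αd₀ΔT ⇒ ΔT = Δd/(αd₀) = 1.3 / (24×10⁻⁶ × 134.9) = 401.53 K
T_min = 15.1 + 401.53 = 416.63 °C

T = 417 °C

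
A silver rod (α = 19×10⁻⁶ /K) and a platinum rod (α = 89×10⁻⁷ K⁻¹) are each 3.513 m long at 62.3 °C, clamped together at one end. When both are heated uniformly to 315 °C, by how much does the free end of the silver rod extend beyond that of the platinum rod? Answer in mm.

8.97 mm

ΔT = 252.7 K
silver: ΔL = 19×10⁻⁶ × 3.513 m × 252.7 = 1.6867×10⁻² m = 16.867 mm
platinum: ΔL = 89×10⁻⁷ × 3.513 m × 252.7 = 7.9008×10⁻³ m = 7.9008 mm
difference = 16.867 − 7.9008 = 8.9662 mm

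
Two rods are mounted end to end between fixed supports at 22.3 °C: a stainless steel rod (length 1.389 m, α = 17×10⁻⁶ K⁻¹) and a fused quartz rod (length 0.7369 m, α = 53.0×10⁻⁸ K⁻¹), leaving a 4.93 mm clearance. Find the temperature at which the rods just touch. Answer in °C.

α₁L₁ = 2.3613×10⁻⁵ m/K, α₂L₂ = 3.90557×10⁻⁷ m/K → total 2.4003557×10⁻⁵ m/K
ΔT = g/(α₁L₁+α₂L₂) = 4.93×10⁻³ / 2.4003557×10⁻⁵ = 205.39 K
T = 22.3 + 205.39 = 227.69 °C

T = 228 °C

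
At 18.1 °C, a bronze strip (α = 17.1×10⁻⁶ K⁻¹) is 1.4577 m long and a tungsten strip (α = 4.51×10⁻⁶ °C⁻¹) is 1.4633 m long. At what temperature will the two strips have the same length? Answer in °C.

T = 323.7 °C

Equal length when α₁L₁ΔT − α₂L₂ΔT = L₂ − L₁ = 5.60×10⁻³ m
α₁L₁ = 2.492667×10⁻⁵, α₂L₂ = 6.599483×10⁻⁶ → Δ(αL) = 1.8327187×10⁻⁵ m/K
ΔT = 5.60×10⁻³ / 1.8327187×10⁻⁵ = 305.557 K, so T = 18.1 + 305.557 = 323.657 °C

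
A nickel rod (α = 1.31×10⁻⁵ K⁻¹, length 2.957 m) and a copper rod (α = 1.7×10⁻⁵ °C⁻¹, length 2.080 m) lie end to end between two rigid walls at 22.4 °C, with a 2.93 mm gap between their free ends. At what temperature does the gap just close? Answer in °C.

α₁L₁ = 3.87367×10⁻⁵ m/K, α₂L₂ = 3.536×10⁻⁵ m/K → total 7.40967×10⁻⁵ m/K
ΔT = g/(α₁L₁+α₂L₂) = 2.93×10⁻³ / 7.40967×10⁻⁵ = 39.543 K
T = 22.4 + 39.543 = 61.943 °C

T = 61.9 °C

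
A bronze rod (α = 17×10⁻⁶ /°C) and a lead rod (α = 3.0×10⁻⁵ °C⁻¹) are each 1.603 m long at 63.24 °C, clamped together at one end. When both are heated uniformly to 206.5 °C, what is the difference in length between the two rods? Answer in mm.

ΔT = 143.26 K
bronze: ΔL = 17×10⁻⁶ × 1.603 m × 143.26 = 3.9040×10⁻³ m = 3.9040 mm
lead: ΔL = 3.0×10⁻⁵ × 1.603 m × 143.26 = 6.8894×10⁻³ m = 6.8894 mm
difference = 6.8894 − 3.9040 = 2.9854 mm

2.99 mm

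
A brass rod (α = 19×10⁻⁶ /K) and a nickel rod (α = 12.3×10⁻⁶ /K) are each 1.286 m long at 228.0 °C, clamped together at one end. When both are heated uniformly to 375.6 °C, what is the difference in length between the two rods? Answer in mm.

1.27 mm

ΔT = 147.6 K
brass: ΔL = 19×10⁻⁶ × 1.286 m × 147.6 = 3.6065×10⁻³ m = 3.6065 mm
nickel: ΔL = 12.3×10⁻⁶ × 1.286 m × 147.6 = 2.3347×10⁻³ m = 2.3347 mm
difference = 3.6065 − 2.3347 = 1.2718 mm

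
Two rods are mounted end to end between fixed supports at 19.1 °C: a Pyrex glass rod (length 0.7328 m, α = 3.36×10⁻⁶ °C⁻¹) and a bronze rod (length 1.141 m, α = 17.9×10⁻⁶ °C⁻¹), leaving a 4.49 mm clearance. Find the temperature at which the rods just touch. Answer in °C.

T = 215 °C

α₁L₁ = 2.462208×10⁻⁶ m/K, α₂L₂ = 2.04239×10⁻⁵ m/K → total 2.2886108×10⁻⁵ m/K
ΔT = g/(α₁L₁+α₂L₂) = 4.49×10⁻³ / 2.2886108×10⁻⁵ = 196.19 K
T = 19.1 + 196.19 = 215.29 °C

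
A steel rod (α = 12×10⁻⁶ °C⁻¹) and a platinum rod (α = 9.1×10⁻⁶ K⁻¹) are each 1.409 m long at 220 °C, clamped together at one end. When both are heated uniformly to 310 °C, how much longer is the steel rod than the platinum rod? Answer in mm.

ΔT = 90 K
steel: ΔL = 12×10⁻⁶ × 1.409 m × 90 = 1.5217×10⁻³ m = 1.5217 mm
platinum: ΔL = 9.1×10⁻⁶ × 1.409 m × 90 = 1.1540×10⁻³ m = 1.1540 mm
difference = 1.5217 − 1.1540 = 0.3677 mm

0.368 mm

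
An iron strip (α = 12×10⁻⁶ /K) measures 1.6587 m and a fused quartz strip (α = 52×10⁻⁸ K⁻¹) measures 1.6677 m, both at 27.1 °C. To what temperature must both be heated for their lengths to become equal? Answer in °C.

T = 499.9 °C

Equal length when α₁L₁ΔT − α₂L₂ΔT = L₂ − L₁ = 9.00×10⁻³ m
α₁L₁ = 1.99044×10⁻⁵, α₂L₂ = 8.67204×10⁻⁷ → Δ(αL) = 1.9037196×10⁻⁵ m/K
ΔT = 9.00×10⁻³ / 1.9037196×10⁻⁵ = 472.759 K, so T = 27.1 + 472.759 = 499.859 °C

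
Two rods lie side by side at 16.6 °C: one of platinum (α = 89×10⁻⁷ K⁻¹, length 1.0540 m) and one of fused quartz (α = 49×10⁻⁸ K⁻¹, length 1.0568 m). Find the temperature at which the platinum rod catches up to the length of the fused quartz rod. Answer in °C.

T = 332.5 °C

L₁(1 + α₁ΔT) = L₂(1 + α₂ΔT) ⇒ ΔT = (L₂ − L₁)/(α₁L₁ − α₂L₂)
L₂ − L₁ = 1.0568 − 1.0540 = 2.80×10⁻³ m
α₁L₁ − α₂L₂ = 89×10⁻⁷×1.0540 − 49×10⁻⁸×1.0568 = 8.862768×10⁻⁶ m/K
ΔT = 2.80×10⁻³ / 8.862768×10⁻⁶ = 315.928 K
T = 16.6 + 315.928 = 332.528 °C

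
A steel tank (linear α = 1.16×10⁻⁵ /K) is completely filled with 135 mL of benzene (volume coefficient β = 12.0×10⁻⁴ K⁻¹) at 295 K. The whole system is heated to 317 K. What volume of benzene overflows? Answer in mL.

3.46 mL

The tank also expands: β_container ≈ 3α = 3.48×10⁻⁵ /K
Net overflow = V₀(β_liq − 3α_cont)ΔT
β − 3α = 1.20×10⁻³ − 3.48×10⁻⁵ = 1.1652×10⁻³ /K; ΔT = 22 K
ΔV = 135 × 1.1652×10⁻³ × 22 = 3.46 mL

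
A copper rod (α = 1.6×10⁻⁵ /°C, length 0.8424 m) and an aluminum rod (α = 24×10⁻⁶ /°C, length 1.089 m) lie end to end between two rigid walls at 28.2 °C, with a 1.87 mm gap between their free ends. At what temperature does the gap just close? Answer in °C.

T = 75.4 °C

Gap closes when ΔL₁ + ΔL₂ = 1.87 mm = 1.87×10⁻³ m
(α₁L₁ + α₂L₂)ΔT = g
α₁L₁ + α₂L₂ = 1.6×10⁻⁵×0.8424 + 24×10⁻⁶×1.089 = 3.96144×10⁻⁵ m/K
ΔT = 1.87×10⁻³ / 3.96144×10⁻⁵ = 47.205 K
T = 28.2 + 47.205 = 75.405 °C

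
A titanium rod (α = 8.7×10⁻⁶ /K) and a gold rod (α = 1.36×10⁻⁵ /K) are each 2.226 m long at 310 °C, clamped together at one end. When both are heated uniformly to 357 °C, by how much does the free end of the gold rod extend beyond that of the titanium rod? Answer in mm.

0.513 mm

ΔT = 47 K
titanium: ΔL = 8.7×10⁻⁶ × 2.226 m × 47 = 9.1021×10⁻⁴ m = 0.91021 mm
gold: ΔL = 1.36×10⁻⁵ × 2.226 m × 47 = 1.4229×10⁻³ m = 1.4229 mm
difference = 1.4229 − 0.91021 = 0.51269 mm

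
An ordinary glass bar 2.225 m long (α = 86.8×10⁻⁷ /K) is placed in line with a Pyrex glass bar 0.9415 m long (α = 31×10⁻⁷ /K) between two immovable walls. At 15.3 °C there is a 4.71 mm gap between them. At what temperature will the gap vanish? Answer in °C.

T = 227 °C

Gap closes when ΔL₁ + ΔL₂ = 4.71 mm = 4.71×10⁻³ m
(α₁L₁ + α₂L₂)ΔT = g
α₁L₁ + α₂L₂ = 86.8×10⁻⁷×2.225 + 31×10⁻⁷×0.9415 = 2.223165×10⁻⁵ m/K
ΔT = 4.71×10⁻³ / 2.223165×10⁻⁵ = 211.86 K
T = 15.3 + 211.86 = 227.16 °C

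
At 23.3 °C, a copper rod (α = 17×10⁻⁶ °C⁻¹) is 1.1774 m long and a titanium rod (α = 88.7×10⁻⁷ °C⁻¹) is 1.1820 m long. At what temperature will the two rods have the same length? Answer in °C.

T = 505.9 °C

Equal length when α₁L₁ΔT − α₂L₂ΔT = L₂ − L₁ = 4.60×10⁻³ m
α₁L₁ = 2.00158×10⁻⁵, α₂L₂ = 1.048434×10⁻⁵ → Δ(αL) = 9.53146×10⁻⁶ m/K
ΔT = 4.60×10⁻³ / 9.53146×10⁻⁶ = 482.612 K, so T = 23.3 + 482.612 = 505.912 °C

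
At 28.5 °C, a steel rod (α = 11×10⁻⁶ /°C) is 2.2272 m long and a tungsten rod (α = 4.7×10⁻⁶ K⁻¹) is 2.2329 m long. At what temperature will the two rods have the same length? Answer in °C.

T = 435.5 °C

L₁(1 + α₁ΔT) = L₂(1 + α₂ΔT) ⇒ ΔT = (L₂ − L₁)/(α₁L₁ − α₂L₂)
L₂ − L₁ = 2.2329 − 2.2272 = 5.70×10⁻³ m
α₁L₁ − α₂L₂ = 11×10⁻⁶×2.2272 − 4.7×10⁻⁶×2.2329 = 1.400457×10⁻⁵ m/K
ΔT = 5.70×10⁻³ / 1.400457×10⁻⁵ = 407.010 K
T = 28.5 + 407.010 = 435.510 °C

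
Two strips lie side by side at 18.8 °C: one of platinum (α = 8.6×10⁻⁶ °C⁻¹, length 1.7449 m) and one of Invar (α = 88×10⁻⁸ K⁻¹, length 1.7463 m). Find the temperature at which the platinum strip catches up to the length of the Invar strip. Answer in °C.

L₁(1 + α₁ΔT) = L₂(1 + α₂ΔT) ⇒ ΔT = (L₂ − L₁)/(α₁L₁ − α₂L₂)
L₂ − L₁ = 1.7463 − 1.7449 = 1.40×10⁻³ m
α₁L₁ − α₂L₂ = 8.6×10⁻⁶×1.7449 − 88×10⁻⁸×1.7463 = 1.3469396×10⁻⁵ m/K
ΔT = 1.40×10⁻³ / 1.3469396×10⁻⁵ = 103.939 K
T = 18.8 + 103.939 = 122.739 °C

T = 122.7 °C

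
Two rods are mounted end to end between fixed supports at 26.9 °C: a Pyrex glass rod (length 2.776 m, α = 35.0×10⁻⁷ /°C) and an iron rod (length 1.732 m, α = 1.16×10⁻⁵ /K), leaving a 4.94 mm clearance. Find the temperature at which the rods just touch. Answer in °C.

T = 193 °C

Gap closes when ΔL₁ + ΔL₂ = 4.94 mm = 4.94×10⁻³ m
(α₁L₁ + α₂L₂)ΔT = g
α₁L₁ + α₂L₂ = 35.0×10⁻⁷×2.776 + 1.16×10⁻⁵×1.732 = 2.98072×10⁻⁵ m/K
ΔT = 4.94×10⁻³ / 2.98072×10⁻⁵ = 165.73 K
T = 26.9 + 165.73 = 192.63 °C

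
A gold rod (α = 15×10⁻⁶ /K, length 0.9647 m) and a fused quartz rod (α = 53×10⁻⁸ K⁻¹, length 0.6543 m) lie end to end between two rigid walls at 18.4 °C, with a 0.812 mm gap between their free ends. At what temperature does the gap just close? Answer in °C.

α₁L₁ = 1.44705×10⁻⁵ m/K, α₂L₂ = 3.46779×10⁻⁷ m/K → total 1.4817279×10⁻⁵ m/K
ΔT = g/(α₁L₁+α₂L₂) = 8.12×10⁻⁴ / 1.4817279×10⁻⁵ = 54.801 K
T = 18.4 + 54.801 = 73.201 °C

T = 73.2 °C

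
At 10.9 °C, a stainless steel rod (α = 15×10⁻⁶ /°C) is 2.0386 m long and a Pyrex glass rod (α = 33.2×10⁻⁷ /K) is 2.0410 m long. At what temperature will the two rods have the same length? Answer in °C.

T = 111.7 °C

Equal length when α₁L₁ΔT − α₂L₂ΔT = L₂ − L₁ = 2.40×10⁻³ m
α₁L₁ = 3.0579×10⁻⁵, α₂L₂ = 6.77612×10⁻⁶ → Δ(αL) = 2.380288×10⁻⁵ m/K
ΔT = 2.40×10⁻³ / 2.380288×10⁻⁵ = 100.828 K, so T = 10.9 + 100.828 = 111.728 °C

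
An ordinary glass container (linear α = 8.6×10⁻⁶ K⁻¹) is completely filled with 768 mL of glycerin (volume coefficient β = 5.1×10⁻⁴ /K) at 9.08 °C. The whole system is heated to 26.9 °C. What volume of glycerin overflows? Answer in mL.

The container also expands: β_container ≈ 3α = 2.58×10⁻⁵ /K
Net overflow = V₀(β_liq − 3α_cont)ΔT
β − 3α = 5.10×10⁻⁴ − 2.58×10⁻⁵ = 4.842×10⁻⁴ /K; ΔT = 17.82 K
ΔV = 768 × 4.842×10⁻⁴ × 17.82 = 6.63 mL

6.63 mL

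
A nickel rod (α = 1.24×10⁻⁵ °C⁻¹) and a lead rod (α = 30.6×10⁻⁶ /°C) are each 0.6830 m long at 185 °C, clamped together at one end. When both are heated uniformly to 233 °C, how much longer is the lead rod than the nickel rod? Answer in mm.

0.597 mm

ΔT = 48 K
nickel: ΔL = 1.24×10⁻⁵ × 0.6830 m × 48 = 4.0652×10⁻⁴ m = 0.40652 mm
lead: ΔL = 30.6×10⁻⁶ × 0.6830 m × 48 = 1.0032×10⁻³ m = 1.0032 mm
difference = 1.0032 − 0.40652 = 0.59668 mm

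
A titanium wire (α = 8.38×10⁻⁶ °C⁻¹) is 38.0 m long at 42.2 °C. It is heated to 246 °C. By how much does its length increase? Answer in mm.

ΔL = 64.9 mm

|ΔT| = |246 − 42.2| = 203.8 K
ΔL = αL₀ΔT = (8.38×10⁻⁶)(38.0)(203.8) = 6.49×10⁻² m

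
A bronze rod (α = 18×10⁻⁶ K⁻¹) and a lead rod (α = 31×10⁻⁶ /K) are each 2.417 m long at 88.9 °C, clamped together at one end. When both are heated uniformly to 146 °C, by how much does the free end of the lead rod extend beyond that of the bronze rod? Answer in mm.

1.79 mm

ΔT = 57.1 K
bronze: ΔL = 18×10⁻⁶ × 2.417 m × 57.1 = 2.4842×10⁻³ m = 2.4842 mm
lead: ΔL = 31×10⁻⁶ × 2.417 m × 57.1 = 4.2783×10⁻³ m = 4.2783 mm
difference = 4.2783 − 2.4842 = 1.7941 mm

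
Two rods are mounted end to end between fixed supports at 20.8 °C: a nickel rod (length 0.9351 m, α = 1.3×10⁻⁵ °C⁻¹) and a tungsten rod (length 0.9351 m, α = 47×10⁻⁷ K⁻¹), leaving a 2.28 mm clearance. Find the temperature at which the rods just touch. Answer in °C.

T = 159 °C

α₁L₁ = 1.21563×10⁻⁵ m/K, α₂L₂ = 4.39497×10⁻⁶ m/K → total 1.655127×10⁻⁵ m/K
ΔT = g/(α₁L₁+α₂L₂) = 2.28×10⁻³ / 1.655127×10⁻⁵ = 137.75 K
T = 20.8 + 137.75 = 158.55 °C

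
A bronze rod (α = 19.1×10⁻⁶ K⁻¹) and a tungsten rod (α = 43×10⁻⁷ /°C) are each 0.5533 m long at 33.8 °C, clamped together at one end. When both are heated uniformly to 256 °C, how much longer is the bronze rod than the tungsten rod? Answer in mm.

ΔT = 222.2 K
bronze: ΔL = 19.1×10⁻⁶ × 0.5533 m × 222.2 = 2.3482×10⁻³ m = 2.3482 mm
tungsten: ΔL = 43×10⁻⁷ × 0.5533 m × 222.2 = 5.2866×10⁻⁴ m = 0.52866 mm
difference = 2.3482 − 0.52866 = 1.81954 mm

1.82 mm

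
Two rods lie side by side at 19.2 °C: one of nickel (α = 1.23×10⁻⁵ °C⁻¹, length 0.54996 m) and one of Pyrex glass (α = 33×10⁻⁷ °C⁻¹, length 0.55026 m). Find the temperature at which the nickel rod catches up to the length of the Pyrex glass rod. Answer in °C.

Equal length when α₁L₁ΔT − α₂L₂ΔT = L₂ − L₁ = 3.00×10⁻⁴ m
α₁L₁ = 6.764508×10⁻⁶, α₂L₂ = 1.815858×10⁻⁶ → Δ(αL) = 4.94865×10⁻⁶ m/K
ΔT = 3.00×10⁻⁴ / 4.94865×10⁻⁶ = 60.6226 K, so T = 19.2 + 60.6226 = 79.8226 °C

T = 79.82 °C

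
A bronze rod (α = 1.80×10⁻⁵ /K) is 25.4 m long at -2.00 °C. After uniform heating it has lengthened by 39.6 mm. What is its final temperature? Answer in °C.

ΔL = αL₀ΔT ⇒ ΔT = ΔL / (αL₀)
ΔT = 39.6×10⁻³ m / (1.80×10⁻⁵ × 25.4 m) = 86.614 K
T = -2.00 + 86.614 = 84.614 °C

T = 84.6 °C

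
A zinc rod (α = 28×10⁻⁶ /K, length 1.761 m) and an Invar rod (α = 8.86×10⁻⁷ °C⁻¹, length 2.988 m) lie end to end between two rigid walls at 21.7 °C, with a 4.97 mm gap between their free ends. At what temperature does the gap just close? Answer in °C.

α₁L₁ = 4.9308×10⁻⁵ m/K, α₂L₂ = 2.647368×10⁻⁶ m/K → total 5.1955368×10⁻⁵ m/K
ΔT = g/(α₁L₁+α₂L₂) = 4.97×10⁻³ / 5.1955368×10⁻⁵ = 95.66 K
T = 21.7 + 95.66 = 117.36 °C

T = 117 °C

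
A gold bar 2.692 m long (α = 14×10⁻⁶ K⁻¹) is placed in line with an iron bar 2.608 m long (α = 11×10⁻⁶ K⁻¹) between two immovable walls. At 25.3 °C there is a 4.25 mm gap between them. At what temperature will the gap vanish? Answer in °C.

Gap closes when ΔL₁ + ΔL₂ = 4.25 mm = 4.25×10⁻³ m
(α₁L₁ + α₂L₂)ΔT = g
α₁L₁ + α₂L₂ = 14×10⁻⁶×2.692 + 11×10⁻⁶×2.608 = 6.6376×10⁻⁵ m/K
ΔT = 4.25×10⁻³ / 6.6376×10⁻⁵ = 64.029 K
T = 25.3 + 64.029 = 89.329 °C

T = 89.3 °C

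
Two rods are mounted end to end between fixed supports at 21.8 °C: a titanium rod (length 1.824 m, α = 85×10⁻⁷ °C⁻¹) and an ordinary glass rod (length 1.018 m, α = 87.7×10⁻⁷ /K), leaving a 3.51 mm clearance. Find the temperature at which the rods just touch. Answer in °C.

Gap closes when ΔL₁ + ΔL₂ = 3.51 mm = 3.51×10⁻³ m
(α₁L₁ + α₂L₂)ΔT = g
α₁L₁ + α₂L₂ = 85×10⁻⁷×1.824 + 87.7×10⁻⁷×1.018 = 2.443186×10⁻⁵ m/K
ΔT = 3.51×10⁻³ / 2.443186×10⁻⁵ = 143.66 K
T = 21.8 + 143.66 = 165.46 °C

T = 165 °C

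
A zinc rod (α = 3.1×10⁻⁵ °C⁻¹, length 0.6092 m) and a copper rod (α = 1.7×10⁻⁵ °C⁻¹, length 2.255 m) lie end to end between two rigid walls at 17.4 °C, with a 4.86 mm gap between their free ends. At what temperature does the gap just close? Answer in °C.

T = 102 °C

Gap closes when ΔL₁ + ΔL₂ = 4.86 mm = 4.86×10⁻³ m
(α₁L₁ + α₂L₂)ΔT = g
α₁L₁ + α₂L₂ = 3.1×10⁻⁵×0.6092 + 1.7×10⁻⁵×2.255 = 5.72202×10⁻⁵ m/K
ΔT = 4.86×10⁻³ / 5.72202×10⁻⁵ = 84.94 K
T = 17.4 + 84.94 = 102.34 °C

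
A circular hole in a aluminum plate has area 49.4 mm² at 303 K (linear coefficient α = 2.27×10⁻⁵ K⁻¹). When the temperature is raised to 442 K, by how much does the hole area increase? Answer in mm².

ΔA = 0.312 mm²

Area coefficient ≈ 2α; |ΔT| = 139 K
ΔA = 2αA₀ΔT = 2(2.27×10⁻⁵)(49.4)(139) = 0.312 mm²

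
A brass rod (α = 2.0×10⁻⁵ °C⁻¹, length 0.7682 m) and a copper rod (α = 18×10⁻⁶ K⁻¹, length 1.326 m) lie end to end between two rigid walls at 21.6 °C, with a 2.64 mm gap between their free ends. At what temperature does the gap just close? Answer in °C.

T = 88.9 °C

Gap closes when ΔL₁ + ΔL₂ = 2.64 mm = 2.64×10⁻³ m
(α₁L₁ + α₂L₂)ΔT = g
α₁L₁ + α₂L₂ = 2.0×10⁻⁵×0.7682 + 18×10⁻⁶×1.326 = 3.9232×10⁻⁵ m/K
ΔT = 2.64×10⁻³ / 3.9232×10⁻⁵ = 67.292 K
T = 21.6 + 67.292 = 88.892 °C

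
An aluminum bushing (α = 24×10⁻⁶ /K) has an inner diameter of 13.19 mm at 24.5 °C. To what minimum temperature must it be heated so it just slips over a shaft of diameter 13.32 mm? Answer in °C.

Required Δd = 13.32 − 13.19 = 0.13 mm
Δd = αd₀ΔT ⇒ ΔT = Δd/(αd₀) = 0.13 / (24×10⁻⁶ × 13.19) = 410.66 K
T_min = 24.5 + 410.66 = 435.16 °C

T = 435 °C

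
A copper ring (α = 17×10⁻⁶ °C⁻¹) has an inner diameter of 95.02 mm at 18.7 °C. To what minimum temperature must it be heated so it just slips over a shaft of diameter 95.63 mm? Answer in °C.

T = 396 °C

Required Δd = 95.63 − 95.02 = 0.61 mm
Δd = αd₀ΔT ⇒ ΔT = Δd/(αd₀) = 0.61 / (17×10⁻⁶ × 95.02) = 377.63 K
T_min = 18.7 + 377.63 = 396.33 °C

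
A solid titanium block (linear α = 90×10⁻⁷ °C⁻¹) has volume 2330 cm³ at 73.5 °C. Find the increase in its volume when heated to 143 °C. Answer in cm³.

ΔV = 4.37 cm³

Isotropic solid: β ≈ 3α = 2.7×10⁻⁵ /K; ΔT = 69.5 K
ΔV = 3αV₀ΔT = 3(90×10⁻⁷)(2330)(69.5) = 4.37 cm³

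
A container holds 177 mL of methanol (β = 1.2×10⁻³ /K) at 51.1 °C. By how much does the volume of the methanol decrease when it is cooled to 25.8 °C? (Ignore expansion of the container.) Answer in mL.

|ΔT| = |25.8 − 51.1| = 25.3 K
ΔV = βV₀ΔT = (1.2×10⁻³)(177)(25.3) = 5.37 mL

ΔV = 5.37 mL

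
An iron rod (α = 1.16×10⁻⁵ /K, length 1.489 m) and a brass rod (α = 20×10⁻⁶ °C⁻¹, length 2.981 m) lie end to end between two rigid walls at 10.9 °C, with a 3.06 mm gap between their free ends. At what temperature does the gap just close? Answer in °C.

T = 50.7 °C

Gap closes when ΔL₁ + ΔL₂ = 3.06 mm = 3.06×10⁻³ m
(α₁L₁ + α₂L₂)ΔT = g
α₁L₁ + α₂L₂ = 1.16×10⁻⁵×1.489 + 20×10⁻⁶×2.981 = 7.68924×10⁻⁵ m/K
ΔT = 3.06×10⁻³ / 7.68924×10⁻⁵ = 39.796 K
T = 10.9 + 39.796 = 50.696 °C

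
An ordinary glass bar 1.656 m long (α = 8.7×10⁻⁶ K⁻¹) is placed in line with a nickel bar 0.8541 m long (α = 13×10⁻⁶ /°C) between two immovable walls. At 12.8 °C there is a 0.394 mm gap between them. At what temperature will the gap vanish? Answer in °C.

Gap closes when ΔL₁ + ΔL₂ = 0.394 mm = 3.94×10⁻⁴ m
(α₁L₁ + α₂L₂)ΔT = g
α₁L₁ + α₂L₂ = 8.7×10⁻⁶×1.656 + 13×10⁻⁶×0.8541 = 2.55105×10⁻⁵ m/K
ΔT = 3.94×10⁻⁴ / 2.55105×10⁻⁵ = 15.445 K
T = 12.8 + 15.445 = 28.245 °C

T = 28.2 °C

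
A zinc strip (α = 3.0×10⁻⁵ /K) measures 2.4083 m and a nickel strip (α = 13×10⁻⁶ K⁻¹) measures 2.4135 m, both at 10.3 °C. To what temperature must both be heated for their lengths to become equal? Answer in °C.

T = 137.5 °C

Equal length when α₁L₁ΔT − α₂L₂ΔT = L₂ − L₁ = 5.20×10⁻³ m
α₁L₁ = 7.2249×10⁻⁵, α₂L₂ = 3.13755×10⁻⁵ → Δ(αL) = 4.08735×10⁻⁵ m/K
ΔT = 5.20×10⁻³ / 4.08735×10⁻⁵ = 127.222 K, so T = 10.3 + 127.222 = 137.522 °C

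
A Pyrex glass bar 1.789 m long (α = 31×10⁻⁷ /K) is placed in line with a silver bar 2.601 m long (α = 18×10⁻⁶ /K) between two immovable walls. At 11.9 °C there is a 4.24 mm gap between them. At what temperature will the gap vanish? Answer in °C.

T = 92.9 °C

Gap closes when ΔL₁ + ΔL₂ = 4.24 mm = 4.24×10⁻³ m
(α₁L₁ + α₂L₂)ΔT = g
α₁L₁ + α₂L₂ = 31×10⁻⁷×1.789 + 18×10⁻⁶×2.601 = 5.23639×10⁻⁵ m/K
ΔT = 4.24×10⁻³ / 5.23639×10⁻⁵ = 80.972 K
T = 11.9 + 80.972 = 92.872 °C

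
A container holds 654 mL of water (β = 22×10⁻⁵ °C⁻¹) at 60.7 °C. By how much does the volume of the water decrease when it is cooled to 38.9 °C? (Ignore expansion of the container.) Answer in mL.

|ΔT| = |38.9 − 60.7| = 21.8 K
ΔV = βV₀ΔT = (22×10⁻⁵)(654)(21.8) = 3.14 mL

ΔV = 3.14 mL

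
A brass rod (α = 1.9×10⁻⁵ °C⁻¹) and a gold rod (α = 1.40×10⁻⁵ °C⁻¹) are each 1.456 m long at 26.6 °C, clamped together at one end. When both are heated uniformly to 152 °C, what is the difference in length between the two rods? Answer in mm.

0.913 mm

ΔT = 125.4 K
brass: ΔL = 1.9×10⁻⁵ × 1.456 m × 125.4 = 3.4691×10⁻³ m = 3.4691 mm
gold: ΔL = 1.40×10⁻⁵ × 1.456 m × 125.4 = 2.5562×10⁻³ m = 2.5562 mm
difference = 3.4691 − 2.5562 = 0.9129 mm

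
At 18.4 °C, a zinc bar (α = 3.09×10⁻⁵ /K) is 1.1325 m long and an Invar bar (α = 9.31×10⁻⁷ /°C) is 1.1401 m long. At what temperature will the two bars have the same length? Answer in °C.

T = 242.4 °C

L₁(1 + α₁ΔT) = L₂(1 + α₂ΔT) ⇒ ΔT = (L₂ − L₁)/(α₁L₁ − α₂L₂)
L₂ − L₁ = 1.1401 − 1.1325 = 7.60×10⁻³ m
α₁L₁ − α₂L₂ = 3.09×10⁻⁵×1.1325 − 9.31×10⁻⁷×1.1401 = 3.39328169×10⁻⁵ m/K
ΔT = 7.60×10⁻³ / 3.39328169×10⁻⁵ = 223.972 K
T = 18.4 + 223.972 = 242.372 °C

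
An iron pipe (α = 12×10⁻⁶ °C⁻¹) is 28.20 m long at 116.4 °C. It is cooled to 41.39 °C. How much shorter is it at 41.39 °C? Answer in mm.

|ΔT| = |41.39 − 116.4| = 75.01 K
ΔL = αL₀ΔT = (12×10⁻⁶)(28.20)(75.01) = 2.54×10⁻² m

ΔL = 25.4 mm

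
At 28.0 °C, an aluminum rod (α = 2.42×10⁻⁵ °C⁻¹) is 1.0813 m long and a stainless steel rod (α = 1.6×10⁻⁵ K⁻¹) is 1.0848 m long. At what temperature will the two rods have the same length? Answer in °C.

T = 425.2 °C

Equal length when α₁L₁ΔT − α₂L₂ΔT = L₂ − L₁ = 3.50×10⁻³ m
α₁L₁ = 2.616746×10⁻⁵, α₂L₂ = 1.73568×10⁻⁵ → Δ(αL) = 8.81066×10⁻⁶ m/K
ΔT = 3.50×10⁻³ / 8.81066×10⁻⁶ = 397.246 K, so T = 28.0 + 397.246 = 425.246 °C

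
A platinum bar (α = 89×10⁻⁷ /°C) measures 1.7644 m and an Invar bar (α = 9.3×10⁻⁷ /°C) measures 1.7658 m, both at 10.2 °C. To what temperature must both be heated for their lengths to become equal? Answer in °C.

Equal length when α₁L₁ΔT − α₂L₂ΔT = L₂ − L₁ = 1.40×10⁻³ m
α₁L₁ = 1.570316×10⁻⁵, α₂L₂ = 1.642194×10⁻⁶ → Δ(αL) = 1.4060966×10⁻⁵ m/K
ΔT = 1.40×10⁻³ / 1.4060966×10⁻⁵ = 99.566 K, so T = 10.2 + 99.566 = 109.766 °C

T = 109.8 °C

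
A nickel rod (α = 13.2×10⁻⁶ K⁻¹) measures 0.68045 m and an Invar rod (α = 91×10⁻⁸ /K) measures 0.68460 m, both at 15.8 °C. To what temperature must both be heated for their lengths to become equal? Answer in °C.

T = 512.3 °C

L₁(1 + α₁ΔT) = L₂(1 + α₂ΔT) ⇒ ΔT = (L₂ − L₁)/(α₁L₁ − α₂L₂)
L₂ − L₁ = 0.68460 − 0.68045 = 4.15×10⁻³ m
α₁L₁ − α₂L₂ = 13.2×10⁻⁶×0.68045 − 91×10⁻⁸×0.68460 = 8.358954×10⁻⁶ m/K
ΔT = 4.15×10⁻³ / 8.358954×10⁻⁶ = 496.474 K
T = 15.8 + 496.474 = 512.274 °C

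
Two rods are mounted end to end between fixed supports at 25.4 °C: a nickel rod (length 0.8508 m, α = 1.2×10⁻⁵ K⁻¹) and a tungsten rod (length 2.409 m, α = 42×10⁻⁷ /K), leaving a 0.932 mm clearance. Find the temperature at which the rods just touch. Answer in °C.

Gap closes when ΔL₁ + ΔL₂ = 0.932 mm = 9.32×10⁻⁴ m
(α₁L₁ + α₂L₂)ΔT = g
α₁L₁ + α₂L₂ = 1.2×10⁻⁵×0.8508 + 42×10⁻⁷×2.409 = 2.03274×10⁻⁵ m/K
ΔT = 9.32×10⁻⁴ / 2.03274×10⁻⁵ = 45.849 K
T = 25.4 + 45.849 = 71.249 °C

T = 71.2 °C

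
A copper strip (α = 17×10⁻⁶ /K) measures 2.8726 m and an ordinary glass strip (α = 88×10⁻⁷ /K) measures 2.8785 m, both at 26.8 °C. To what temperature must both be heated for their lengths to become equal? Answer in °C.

L₁(1 + α₁ΔT) = L₂(1 + α₂ΔT) ⇒ ΔT = (L₂ − L₁)/(α₁L₁ − α₂L₂)
L₂ − L₁ = 2.8785 − 2.8726 = 5.90×10⁻³ m
α₁L₁ − α₂L₂ = 17×10⁻⁶×2.8726 − 88×10⁻⁷×2.8785 = 2.35034×10⁻⁵ m/K
ΔT = 5.90×10⁻³ / 2.35034×10⁻⁵ = 251.028 K
T = 26.8 + 251.028 = 277.828 °C

T = 277.8 °C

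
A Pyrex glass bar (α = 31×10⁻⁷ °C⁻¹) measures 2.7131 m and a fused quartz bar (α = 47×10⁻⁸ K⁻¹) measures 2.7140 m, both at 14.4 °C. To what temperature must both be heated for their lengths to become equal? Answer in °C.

L₁(1 + α₁ΔT) = L₂(1 + α₂ΔT) ⇒ ΔT = (L₂ − L₁)/(α₁L₁ − α₂L₂)
L₂ − L₁ = 2.7140 − 2.7131 = 9.00×10⁻⁴ m
α₁L₁ − α₂L₂ = 31×10⁻⁷×2.7131 − 47×10⁻⁸×2.7140 = 7.13503×10⁻⁶ m/K
ΔT = 9.00×10⁻⁴ / 7.13503×10⁻⁶ = 126.138 K
T = 14.4 + 126.138 = 140.538 °C

T = 140.5 °C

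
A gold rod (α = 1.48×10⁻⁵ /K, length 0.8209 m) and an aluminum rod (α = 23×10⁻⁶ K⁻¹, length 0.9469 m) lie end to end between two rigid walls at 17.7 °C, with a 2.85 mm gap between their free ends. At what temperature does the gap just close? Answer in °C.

α₁L₁ = 1.214932×10⁻⁵ m/K, α₂L₂ = 2.17787×10⁻⁵ m/K → total 3.392802×10⁻⁵ m/K
ΔT = g/(α₁L₁+α₂L₂) = 2.85×10⁻³ / 3.392802×10⁻⁵ = 84.00 K
T = 17.7 + 84.00 = 101.70 °C

T = 102 °C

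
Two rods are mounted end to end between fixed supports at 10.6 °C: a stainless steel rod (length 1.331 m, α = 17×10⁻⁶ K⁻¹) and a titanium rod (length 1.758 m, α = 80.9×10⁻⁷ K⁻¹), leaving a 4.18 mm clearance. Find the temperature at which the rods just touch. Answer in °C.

Gap closes when ΔL₁ + ΔL₂ = 4.18 mm = 4.18×10⁻³ m
(α₁L₁ + α₂L₂)ΔT = g
α₁L₁ + α₂L₂ = 17×10⁻⁶×1.331 + 80.9×10⁻⁷×1.758 = 3.684922×10⁻⁵ m/K
ΔT = 4.18×10⁻³ / 3.684922×10⁻⁵ = 113.44 K
T = 10.6 + 113.44 = 124.04 °C

T = 124 °C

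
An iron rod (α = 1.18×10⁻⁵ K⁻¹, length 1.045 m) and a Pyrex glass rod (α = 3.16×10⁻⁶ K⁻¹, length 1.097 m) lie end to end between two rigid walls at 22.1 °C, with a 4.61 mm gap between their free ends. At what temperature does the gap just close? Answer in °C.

Gap closes when ΔL₁ + ΔL₂ = 4.61 mm = 4.61×10⁻³ m
(α₁L₁ + α₂L₂)ΔT = g
α₁L₁ + α₂L₂ = 1.18×10⁻⁵×1.045 + 3.16×10⁻⁶×1.097 = 1.579752×10⁻⁵ m/K
ΔT = 4.61×10⁻³ / 1.579752×10⁻⁵ = 291.82 K
T = 22.1 + 291.82 = 313.92 °C

T = 314 °C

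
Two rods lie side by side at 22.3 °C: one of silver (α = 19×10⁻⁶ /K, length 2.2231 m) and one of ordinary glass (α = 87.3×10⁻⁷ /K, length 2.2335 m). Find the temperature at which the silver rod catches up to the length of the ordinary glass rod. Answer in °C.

T = 479.6 °C

Equal length when α₁L₁ΔT − α₂L₂ΔT = L₂ − L₁ = 1.04×10⁻² m
α₁L₁ = 4.22389×10⁻⁵, α₂L₂ = 1.9498455×10⁻⁵ → Δ(αL) = 2.2740445×10⁻⁵ m/K
ΔT = 1.04×10⁻² / 2.2740445×10⁻⁵ = 457.335 K, so T = 22.3 + 457.335 = 479.635 °C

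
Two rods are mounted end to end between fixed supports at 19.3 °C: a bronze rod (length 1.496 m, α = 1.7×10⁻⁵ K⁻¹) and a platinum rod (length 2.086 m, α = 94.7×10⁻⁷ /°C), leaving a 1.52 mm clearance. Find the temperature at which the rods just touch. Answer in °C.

α₁L₁ = 2.5432×10⁻⁵ m/K, α₂L₂ = 1.975442×10⁻⁵ m/K → total 4.518642×10⁻⁵ m/K
ΔT = g/(α₁L₁+α₂L₂) = 1.52×10⁻³ / 4.518642×10⁻⁵ = 33.638 K
T = 19.3 + 33.638 = 52.938 °C

T = 52.9 °C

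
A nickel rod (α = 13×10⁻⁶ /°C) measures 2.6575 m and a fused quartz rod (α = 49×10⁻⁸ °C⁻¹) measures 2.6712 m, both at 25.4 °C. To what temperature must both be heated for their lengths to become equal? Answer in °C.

T = 437.6 °C

Equal length when α₁L₁ΔT − α₂L₂ΔT = L₂ − L₁ = 1.37×10⁻² m
α₁L₁ = 3.45475×10⁻⁵, α₂L₂ = 1.308888×10⁻⁶ → Δ(αL) = 3.3238612×10⁻⁵ m/K
ΔT = 1.37×10⁻² / 3.3238612×10⁻⁵ = 412.171 K, so T = 25.4 + 412.171 = 437.571 °C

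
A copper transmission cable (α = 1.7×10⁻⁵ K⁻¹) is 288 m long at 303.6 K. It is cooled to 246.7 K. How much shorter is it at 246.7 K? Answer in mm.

ΔL = 279 mm

|ΔT| = |246.7 − 303.6| = 56.9 K
ΔL = αL₀ΔT = (1.7×10⁻⁵)(288)(56.9) = 2.79×10⁻¹ m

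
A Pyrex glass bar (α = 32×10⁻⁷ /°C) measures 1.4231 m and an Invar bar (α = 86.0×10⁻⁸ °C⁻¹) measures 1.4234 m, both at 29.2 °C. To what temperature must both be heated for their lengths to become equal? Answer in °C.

T = 119.3 °C

Equal length when α₁L₁ΔT − α₂L₂ΔT = L₂ − L₁ = 3.00×10⁻⁴ m
α₁L₁ = 4.55392×10⁻⁶, α₂L₂ = 1.224124×10⁻⁶ → Δ(αL) = 3.329796×10⁻⁶ m/K
ΔT = 3.00×10⁻⁴ / 3.329796×10⁻⁶ = 90.096 K, so T = 29.2 + 90.096 = 119.296 °C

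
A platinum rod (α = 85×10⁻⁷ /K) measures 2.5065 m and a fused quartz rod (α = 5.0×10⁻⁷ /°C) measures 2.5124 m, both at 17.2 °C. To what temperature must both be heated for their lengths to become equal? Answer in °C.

Equal length when α₁L₁ΔT − α₂L₂ΔT = L₂ − L₁ = 5.90×10⁻³ m
α₁L₁ = 2.130525×10⁻⁵, α₂L₂ = 1.2562×10⁻⁶ → Δ(αL) = 2.004905×10⁻⁵ m/K
ΔT = 5.90×10⁻³ / 2.004905×10⁻⁵ = 294.278 K, so T = 17.2 + 294.278 = 311.478 °C

T = 311.5 °C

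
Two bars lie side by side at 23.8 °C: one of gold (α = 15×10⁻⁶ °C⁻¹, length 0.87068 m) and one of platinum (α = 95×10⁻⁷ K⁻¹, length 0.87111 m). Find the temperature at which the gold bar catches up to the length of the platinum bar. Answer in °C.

T = 113.7 °C

Equal length when α₁L₁ΔT − α₂L₂ΔT = L₂ − L₁ = 4.30×10⁻⁴ m
α₁L₁ = 1.30602×10⁻⁵, α₂L₂ = 8.275545×10⁻⁶ → Δ(αL) = 4.784655×10⁻⁶ m/K
ΔT = 4.30×10⁻⁴ / 4.784655×10⁻⁶ = 89.871 K, so T = 23.8 + 89.871 = 113.671 °C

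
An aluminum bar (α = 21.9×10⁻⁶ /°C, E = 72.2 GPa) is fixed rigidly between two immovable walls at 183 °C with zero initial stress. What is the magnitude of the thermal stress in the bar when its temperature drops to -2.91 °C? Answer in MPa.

σ = 294 MPa

Fully constrained: the free strain ε = αΔT is blocked, so σ = Eε = EαΔT.
|ΔT| = 185.91 K
σ = 72.2×10⁹ × 21.9×10⁻⁶ × 185.91 = 2.94×10⁸ Pa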